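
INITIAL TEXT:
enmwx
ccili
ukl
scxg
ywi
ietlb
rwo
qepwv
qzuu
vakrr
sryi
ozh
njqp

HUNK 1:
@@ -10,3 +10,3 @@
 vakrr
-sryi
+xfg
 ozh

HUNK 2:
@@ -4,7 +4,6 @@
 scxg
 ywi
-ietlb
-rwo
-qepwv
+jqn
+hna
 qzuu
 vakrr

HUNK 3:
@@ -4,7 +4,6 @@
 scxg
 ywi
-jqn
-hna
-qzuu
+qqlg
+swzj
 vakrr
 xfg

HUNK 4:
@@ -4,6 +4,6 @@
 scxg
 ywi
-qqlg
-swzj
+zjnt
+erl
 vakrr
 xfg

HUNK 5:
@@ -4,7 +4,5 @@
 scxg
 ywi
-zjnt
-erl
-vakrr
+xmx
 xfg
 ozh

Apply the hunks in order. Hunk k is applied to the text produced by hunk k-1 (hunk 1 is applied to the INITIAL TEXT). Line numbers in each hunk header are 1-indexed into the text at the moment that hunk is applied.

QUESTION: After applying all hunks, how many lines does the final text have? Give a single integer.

Answer: 9

Derivation:
Hunk 1: at line 10 remove [sryi] add [xfg] -> 13 lines: enmwx ccili ukl scxg ywi ietlb rwo qepwv qzuu vakrr xfg ozh njqp
Hunk 2: at line 4 remove [ietlb,rwo,qepwv] add [jqn,hna] -> 12 lines: enmwx ccili ukl scxg ywi jqn hna qzuu vakrr xfg ozh njqp
Hunk 3: at line 4 remove [jqn,hna,qzuu] add [qqlg,swzj] -> 11 lines: enmwx ccili ukl scxg ywi qqlg swzj vakrr xfg ozh njqp
Hunk 4: at line 4 remove [qqlg,swzj] add [zjnt,erl] -> 11 lines: enmwx ccili ukl scxg ywi zjnt erl vakrr xfg ozh njqp
Hunk 5: at line 4 remove [zjnt,erl,vakrr] add [xmx] -> 9 lines: enmwx ccili ukl scxg ywi xmx xfg ozh njqp
Final line count: 9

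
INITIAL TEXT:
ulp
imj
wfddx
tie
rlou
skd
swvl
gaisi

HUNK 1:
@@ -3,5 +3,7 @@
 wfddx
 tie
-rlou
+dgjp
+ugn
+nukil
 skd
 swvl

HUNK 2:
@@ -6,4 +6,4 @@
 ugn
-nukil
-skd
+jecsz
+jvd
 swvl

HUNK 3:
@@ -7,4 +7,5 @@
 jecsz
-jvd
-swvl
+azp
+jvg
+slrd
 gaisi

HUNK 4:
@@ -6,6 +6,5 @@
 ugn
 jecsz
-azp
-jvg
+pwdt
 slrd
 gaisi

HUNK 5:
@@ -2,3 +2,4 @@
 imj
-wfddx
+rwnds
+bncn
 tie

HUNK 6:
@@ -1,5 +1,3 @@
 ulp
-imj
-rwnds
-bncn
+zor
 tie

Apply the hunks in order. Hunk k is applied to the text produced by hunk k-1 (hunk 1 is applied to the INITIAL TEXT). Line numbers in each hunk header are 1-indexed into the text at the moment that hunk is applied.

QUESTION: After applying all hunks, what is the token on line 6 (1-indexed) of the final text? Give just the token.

Answer: jecsz

Derivation:
Hunk 1: at line 3 remove [rlou] add [dgjp,ugn,nukil] -> 10 lines: ulp imj wfddx tie dgjp ugn nukil skd swvl gaisi
Hunk 2: at line 6 remove [nukil,skd] add [jecsz,jvd] -> 10 lines: ulp imj wfddx tie dgjp ugn jecsz jvd swvl gaisi
Hunk 3: at line 7 remove [jvd,swvl] add [azp,jvg,slrd] -> 11 lines: ulp imj wfddx tie dgjp ugn jecsz azp jvg slrd gaisi
Hunk 4: at line 6 remove [azp,jvg] add [pwdt] -> 10 lines: ulp imj wfddx tie dgjp ugn jecsz pwdt slrd gaisi
Hunk 5: at line 2 remove [wfddx] add [rwnds,bncn] -> 11 lines: ulp imj rwnds bncn tie dgjp ugn jecsz pwdt slrd gaisi
Hunk 6: at line 1 remove [imj,rwnds,bncn] add [zor] -> 9 lines: ulp zor tie dgjp ugn jecsz pwdt slrd gaisi
Final line 6: jecsz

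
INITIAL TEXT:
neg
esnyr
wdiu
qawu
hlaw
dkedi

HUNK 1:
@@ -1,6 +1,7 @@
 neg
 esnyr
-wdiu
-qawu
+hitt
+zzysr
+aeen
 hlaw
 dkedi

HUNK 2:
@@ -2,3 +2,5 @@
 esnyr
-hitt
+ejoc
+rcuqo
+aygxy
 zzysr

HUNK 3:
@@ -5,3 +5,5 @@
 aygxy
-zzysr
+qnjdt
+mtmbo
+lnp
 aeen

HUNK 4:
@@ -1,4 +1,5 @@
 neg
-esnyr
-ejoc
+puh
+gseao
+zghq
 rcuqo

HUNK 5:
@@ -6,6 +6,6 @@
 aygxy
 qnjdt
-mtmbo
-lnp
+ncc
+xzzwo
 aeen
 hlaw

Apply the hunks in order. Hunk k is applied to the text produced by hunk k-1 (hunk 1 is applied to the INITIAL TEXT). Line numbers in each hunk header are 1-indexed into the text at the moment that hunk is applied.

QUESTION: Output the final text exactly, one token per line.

Hunk 1: at line 1 remove [wdiu,qawu] add [hitt,zzysr,aeen] -> 7 lines: neg esnyr hitt zzysr aeen hlaw dkedi
Hunk 2: at line 2 remove [hitt] add [ejoc,rcuqo,aygxy] -> 9 lines: neg esnyr ejoc rcuqo aygxy zzysr aeen hlaw dkedi
Hunk 3: at line 5 remove [zzysr] add [qnjdt,mtmbo,lnp] -> 11 lines: neg esnyr ejoc rcuqo aygxy qnjdt mtmbo lnp aeen hlaw dkedi
Hunk 4: at line 1 remove [esnyr,ejoc] add [puh,gseao,zghq] -> 12 lines: neg puh gseao zghq rcuqo aygxy qnjdt mtmbo lnp aeen hlaw dkedi
Hunk 5: at line 6 remove [mtmbo,lnp] add [ncc,xzzwo] -> 12 lines: neg puh gseao zghq rcuqo aygxy qnjdt ncc xzzwo aeen hlaw dkedi

Answer: neg
puh
gseao
zghq
rcuqo
aygxy
qnjdt
ncc
xzzwo
aeen
hlaw
dkedi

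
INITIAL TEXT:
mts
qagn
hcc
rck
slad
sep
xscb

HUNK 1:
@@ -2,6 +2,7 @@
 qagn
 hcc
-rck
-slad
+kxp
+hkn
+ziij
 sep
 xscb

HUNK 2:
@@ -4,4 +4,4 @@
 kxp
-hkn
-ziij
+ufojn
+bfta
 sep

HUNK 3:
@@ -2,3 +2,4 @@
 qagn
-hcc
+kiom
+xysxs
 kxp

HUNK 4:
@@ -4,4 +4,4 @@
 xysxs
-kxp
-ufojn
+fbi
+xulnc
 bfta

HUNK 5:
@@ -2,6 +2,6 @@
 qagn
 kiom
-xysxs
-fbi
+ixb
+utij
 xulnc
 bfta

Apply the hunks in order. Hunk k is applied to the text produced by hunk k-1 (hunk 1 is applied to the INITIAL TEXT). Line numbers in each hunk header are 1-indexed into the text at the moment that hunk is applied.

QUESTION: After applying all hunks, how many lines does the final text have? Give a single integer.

Hunk 1: at line 2 remove [rck,slad] add [kxp,hkn,ziij] -> 8 lines: mts qagn hcc kxp hkn ziij sep xscb
Hunk 2: at line 4 remove [hkn,ziij] add [ufojn,bfta] -> 8 lines: mts qagn hcc kxp ufojn bfta sep xscb
Hunk 3: at line 2 remove [hcc] add [kiom,xysxs] -> 9 lines: mts qagn kiom xysxs kxp ufojn bfta sep xscb
Hunk 4: at line 4 remove [kxp,ufojn] add [fbi,xulnc] -> 9 lines: mts qagn kiom xysxs fbi xulnc bfta sep xscb
Hunk 5: at line 2 remove [xysxs,fbi] add [ixb,utij] -> 9 lines: mts qagn kiom ixb utij xulnc bfta sep xscb
Final line count: 9

Answer: 9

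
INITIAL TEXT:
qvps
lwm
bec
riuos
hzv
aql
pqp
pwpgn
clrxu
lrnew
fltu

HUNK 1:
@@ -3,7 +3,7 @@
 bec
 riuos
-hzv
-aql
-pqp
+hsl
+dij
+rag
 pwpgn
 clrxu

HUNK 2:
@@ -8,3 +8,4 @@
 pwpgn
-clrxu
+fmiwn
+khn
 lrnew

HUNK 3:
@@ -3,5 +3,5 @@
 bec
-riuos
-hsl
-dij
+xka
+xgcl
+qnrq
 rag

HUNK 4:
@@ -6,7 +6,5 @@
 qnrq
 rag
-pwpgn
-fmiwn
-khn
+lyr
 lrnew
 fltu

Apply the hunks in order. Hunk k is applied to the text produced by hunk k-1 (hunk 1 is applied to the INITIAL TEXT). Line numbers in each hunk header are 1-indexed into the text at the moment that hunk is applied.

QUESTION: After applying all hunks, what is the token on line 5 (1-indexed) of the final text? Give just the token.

Hunk 1: at line 3 remove [hzv,aql,pqp] add [hsl,dij,rag] -> 11 lines: qvps lwm bec riuos hsl dij rag pwpgn clrxu lrnew fltu
Hunk 2: at line 8 remove [clrxu] add [fmiwn,khn] -> 12 lines: qvps lwm bec riuos hsl dij rag pwpgn fmiwn khn lrnew fltu
Hunk 3: at line 3 remove [riuos,hsl,dij] add [xka,xgcl,qnrq] -> 12 lines: qvps lwm bec xka xgcl qnrq rag pwpgn fmiwn khn lrnew fltu
Hunk 4: at line 6 remove [pwpgn,fmiwn,khn] add [lyr] -> 10 lines: qvps lwm bec xka xgcl qnrq rag lyr lrnew fltu
Final line 5: xgcl

Answer: xgcl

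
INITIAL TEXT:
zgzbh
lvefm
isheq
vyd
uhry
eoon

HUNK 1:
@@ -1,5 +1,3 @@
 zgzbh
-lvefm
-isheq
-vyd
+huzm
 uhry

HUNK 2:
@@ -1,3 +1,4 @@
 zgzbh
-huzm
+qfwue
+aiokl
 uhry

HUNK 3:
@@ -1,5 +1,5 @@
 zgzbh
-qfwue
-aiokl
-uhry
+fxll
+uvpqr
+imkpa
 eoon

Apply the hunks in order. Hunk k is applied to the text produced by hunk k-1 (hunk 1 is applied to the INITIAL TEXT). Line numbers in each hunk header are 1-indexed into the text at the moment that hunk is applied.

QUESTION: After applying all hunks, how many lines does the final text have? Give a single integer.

Answer: 5

Derivation:
Hunk 1: at line 1 remove [lvefm,isheq,vyd] add [huzm] -> 4 lines: zgzbh huzm uhry eoon
Hunk 2: at line 1 remove [huzm] add [qfwue,aiokl] -> 5 lines: zgzbh qfwue aiokl uhry eoon
Hunk 3: at line 1 remove [qfwue,aiokl,uhry] add [fxll,uvpqr,imkpa] -> 5 lines: zgzbh fxll uvpqr imkpa eoon
Final line count: 5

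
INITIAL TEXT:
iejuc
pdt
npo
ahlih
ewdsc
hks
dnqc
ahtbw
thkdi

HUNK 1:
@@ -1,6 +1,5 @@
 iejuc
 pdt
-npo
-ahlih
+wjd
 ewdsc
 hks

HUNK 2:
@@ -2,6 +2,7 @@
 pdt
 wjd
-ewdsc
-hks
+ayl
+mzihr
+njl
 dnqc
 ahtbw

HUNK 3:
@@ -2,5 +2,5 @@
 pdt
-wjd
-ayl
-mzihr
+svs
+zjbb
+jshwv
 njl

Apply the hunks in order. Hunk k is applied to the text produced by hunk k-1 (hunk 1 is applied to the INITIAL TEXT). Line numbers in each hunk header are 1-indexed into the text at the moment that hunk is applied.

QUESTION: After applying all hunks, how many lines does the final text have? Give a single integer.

Hunk 1: at line 1 remove [npo,ahlih] add [wjd] -> 8 lines: iejuc pdt wjd ewdsc hks dnqc ahtbw thkdi
Hunk 2: at line 2 remove [ewdsc,hks] add [ayl,mzihr,njl] -> 9 lines: iejuc pdt wjd ayl mzihr njl dnqc ahtbw thkdi
Hunk 3: at line 2 remove [wjd,ayl,mzihr] add [svs,zjbb,jshwv] -> 9 lines: iejuc pdt svs zjbb jshwv njl dnqc ahtbw thkdi
Final line count: 9

Answer: 9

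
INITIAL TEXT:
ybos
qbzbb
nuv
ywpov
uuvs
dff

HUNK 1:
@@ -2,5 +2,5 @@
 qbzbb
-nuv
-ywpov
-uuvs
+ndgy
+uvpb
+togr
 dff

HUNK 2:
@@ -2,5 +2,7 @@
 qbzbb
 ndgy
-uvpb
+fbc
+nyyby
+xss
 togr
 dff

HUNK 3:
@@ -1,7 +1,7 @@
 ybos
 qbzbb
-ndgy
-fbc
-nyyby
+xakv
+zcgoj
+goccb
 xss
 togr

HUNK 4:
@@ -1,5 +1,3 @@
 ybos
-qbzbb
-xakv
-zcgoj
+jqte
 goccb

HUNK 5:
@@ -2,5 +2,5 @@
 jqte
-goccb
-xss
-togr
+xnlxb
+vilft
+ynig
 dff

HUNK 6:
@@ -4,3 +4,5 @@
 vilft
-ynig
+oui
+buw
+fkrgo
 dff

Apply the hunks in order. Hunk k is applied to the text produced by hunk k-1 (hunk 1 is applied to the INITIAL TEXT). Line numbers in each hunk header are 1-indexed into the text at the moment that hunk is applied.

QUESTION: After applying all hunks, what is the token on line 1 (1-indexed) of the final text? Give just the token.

Hunk 1: at line 2 remove [nuv,ywpov,uuvs] add [ndgy,uvpb,togr] -> 6 lines: ybos qbzbb ndgy uvpb togr dff
Hunk 2: at line 2 remove [uvpb] add [fbc,nyyby,xss] -> 8 lines: ybos qbzbb ndgy fbc nyyby xss togr dff
Hunk 3: at line 1 remove [ndgy,fbc,nyyby] add [xakv,zcgoj,goccb] -> 8 lines: ybos qbzbb xakv zcgoj goccb xss togr dff
Hunk 4: at line 1 remove [qbzbb,xakv,zcgoj] add [jqte] -> 6 lines: ybos jqte goccb xss togr dff
Hunk 5: at line 2 remove [goccb,xss,togr] add [xnlxb,vilft,ynig] -> 6 lines: ybos jqte xnlxb vilft ynig dff
Hunk 6: at line 4 remove [ynig] add [oui,buw,fkrgo] -> 8 lines: ybos jqte xnlxb vilft oui buw fkrgo dff
Final line 1: ybos

Answer: ybos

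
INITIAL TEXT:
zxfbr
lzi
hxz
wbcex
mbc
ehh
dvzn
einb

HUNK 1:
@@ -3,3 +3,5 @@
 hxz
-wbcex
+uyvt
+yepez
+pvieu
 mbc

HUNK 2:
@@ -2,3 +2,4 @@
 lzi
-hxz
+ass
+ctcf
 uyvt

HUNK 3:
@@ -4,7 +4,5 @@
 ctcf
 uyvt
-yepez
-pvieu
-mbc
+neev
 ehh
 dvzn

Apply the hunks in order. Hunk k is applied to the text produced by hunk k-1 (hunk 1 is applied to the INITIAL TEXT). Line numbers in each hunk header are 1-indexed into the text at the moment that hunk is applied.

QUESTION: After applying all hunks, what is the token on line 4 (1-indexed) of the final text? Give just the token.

Answer: ctcf

Derivation:
Hunk 1: at line 3 remove [wbcex] add [uyvt,yepez,pvieu] -> 10 lines: zxfbr lzi hxz uyvt yepez pvieu mbc ehh dvzn einb
Hunk 2: at line 2 remove [hxz] add [ass,ctcf] -> 11 lines: zxfbr lzi ass ctcf uyvt yepez pvieu mbc ehh dvzn einb
Hunk 3: at line 4 remove [yepez,pvieu,mbc] add [neev] -> 9 lines: zxfbr lzi ass ctcf uyvt neev ehh dvzn einb
Final line 4: ctcf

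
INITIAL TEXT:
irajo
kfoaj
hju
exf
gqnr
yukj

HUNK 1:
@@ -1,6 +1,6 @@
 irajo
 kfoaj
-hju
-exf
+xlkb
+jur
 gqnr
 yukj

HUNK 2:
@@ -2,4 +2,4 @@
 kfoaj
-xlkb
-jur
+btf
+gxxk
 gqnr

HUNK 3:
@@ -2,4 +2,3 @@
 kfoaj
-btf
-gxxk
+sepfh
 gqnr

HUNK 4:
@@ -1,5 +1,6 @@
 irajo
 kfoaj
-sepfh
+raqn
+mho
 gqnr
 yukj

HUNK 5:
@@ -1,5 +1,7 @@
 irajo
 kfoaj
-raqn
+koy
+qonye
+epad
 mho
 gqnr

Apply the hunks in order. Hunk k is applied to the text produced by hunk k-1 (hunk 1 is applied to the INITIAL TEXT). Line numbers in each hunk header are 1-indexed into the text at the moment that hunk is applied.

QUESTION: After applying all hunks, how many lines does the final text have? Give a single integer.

Hunk 1: at line 1 remove [hju,exf] add [xlkb,jur] -> 6 lines: irajo kfoaj xlkb jur gqnr yukj
Hunk 2: at line 2 remove [xlkb,jur] add [btf,gxxk] -> 6 lines: irajo kfoaj btf gxxk gqnr yukj
Hunk 3: at line 2 remove [btf,gxxk] add [sepfh] -> 5 lines: irajo kfoaj sepfh gqnr yukj
Hunk 4: at line 1 remove [sepfh] add [raqn,mho] -> 6 lines: irajo kfoaj raqn mho gqnr yukj
Hunk 5: at line 1 remove [raqn] add [koy,qonye,epad] -> 8 lines: irajo kfoaj koy qonye epad mho gqnr yukj
Final line count: 8

Answer: 8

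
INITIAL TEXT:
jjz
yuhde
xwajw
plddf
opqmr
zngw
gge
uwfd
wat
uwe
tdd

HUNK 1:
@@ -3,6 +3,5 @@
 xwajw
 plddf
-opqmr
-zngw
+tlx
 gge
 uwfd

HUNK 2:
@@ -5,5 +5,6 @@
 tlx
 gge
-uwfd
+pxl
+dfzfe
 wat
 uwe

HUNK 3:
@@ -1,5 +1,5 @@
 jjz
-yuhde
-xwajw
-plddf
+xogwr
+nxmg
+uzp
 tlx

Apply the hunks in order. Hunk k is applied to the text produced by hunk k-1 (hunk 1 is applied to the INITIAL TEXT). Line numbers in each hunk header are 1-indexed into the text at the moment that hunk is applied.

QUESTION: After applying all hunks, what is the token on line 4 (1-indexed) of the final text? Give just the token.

Hunk 1: at line 3 remove [opqmr,zngw] add [tlx] -> 10 lines: jjz yuhde xwajw plddf tlx gge uwfd wat uwe tdd
Hunk 2: at line 5 remove [uwfd] add [pxl,dfzfe] -> 11 lines: jjz yuhde xwajw plddf tlx gge pxl dfzfe wat uwe tdd
Hunk 3: at line 1 remove [yuhde,xwajw,plddf] add [xogwr,nxmg,uzp] -> 11 lines: jjz xogwr nxmg uzp tlx gge pxl dfzfe wat uwe tdd
Final line 4: uzp

Answer: uzp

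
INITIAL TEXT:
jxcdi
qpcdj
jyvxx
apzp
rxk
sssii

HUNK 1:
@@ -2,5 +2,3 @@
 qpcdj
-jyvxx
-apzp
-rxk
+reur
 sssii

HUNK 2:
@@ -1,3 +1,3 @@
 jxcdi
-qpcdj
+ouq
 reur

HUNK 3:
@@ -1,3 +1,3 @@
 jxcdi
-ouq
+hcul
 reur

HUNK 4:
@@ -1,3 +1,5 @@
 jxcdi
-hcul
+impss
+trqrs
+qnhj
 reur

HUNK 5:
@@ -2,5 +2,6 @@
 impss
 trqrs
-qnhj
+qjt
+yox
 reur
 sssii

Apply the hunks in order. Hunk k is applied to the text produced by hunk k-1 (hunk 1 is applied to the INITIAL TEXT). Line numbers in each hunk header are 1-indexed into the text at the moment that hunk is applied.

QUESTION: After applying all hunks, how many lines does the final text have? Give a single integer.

Answer: 7

Derivation:
Hunk 1: at line 2 remove [jyvxx,apzp,rxk] add [reur] -> 4 lines: jxcdi qpcdj reur sssii
Hunk 2: at line 1 remove [qpcdj] add [ouq] -> 4 lines: jxcdi ouq reur sssii
Hunk 3: at line 1 remove [ouq] add [hcul] -> 4 lines: jxcdi hcul reur sssii
Hunk 4: at line 1 remove [hcul] add [impss,trqrs,qnhj] -> 6 lines: jxcdi impss trqrs qnhj reur sssii
Hunk 5: at line 2 remove [qnhj] add [qjt,yox] -> 7 lines: jxcdi impss trqrs qjt yox reur sssii
Final line count: 7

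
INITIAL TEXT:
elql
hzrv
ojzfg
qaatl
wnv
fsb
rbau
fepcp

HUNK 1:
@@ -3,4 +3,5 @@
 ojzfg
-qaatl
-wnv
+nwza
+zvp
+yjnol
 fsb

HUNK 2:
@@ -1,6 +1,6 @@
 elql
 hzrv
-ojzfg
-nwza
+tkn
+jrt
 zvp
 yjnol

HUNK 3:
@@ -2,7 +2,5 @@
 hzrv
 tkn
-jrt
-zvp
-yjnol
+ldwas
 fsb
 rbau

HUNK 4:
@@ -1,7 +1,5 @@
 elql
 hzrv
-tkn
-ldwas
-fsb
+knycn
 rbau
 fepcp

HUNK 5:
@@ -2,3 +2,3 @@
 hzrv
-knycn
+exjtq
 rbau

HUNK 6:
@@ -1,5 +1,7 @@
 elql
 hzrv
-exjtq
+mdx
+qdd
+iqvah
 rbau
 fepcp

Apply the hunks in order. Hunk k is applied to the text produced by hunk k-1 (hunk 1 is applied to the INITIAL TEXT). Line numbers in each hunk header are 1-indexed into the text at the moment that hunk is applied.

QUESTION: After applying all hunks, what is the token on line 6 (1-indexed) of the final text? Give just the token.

Hunk 1: at line 3 remove [qaatl,wnv] add [nwza,zvp,yjnol] -> 9 lines: elql hzrv ojzfg nwza zvp yjnol fsb rbau fepcp
Hunk 2: at line 1 remove [ojzfg,nwza] add [tkn,jrt] -> 9 lines: elql hzrv tkn jrt zvp yjnol fsb rbau fepcp
Hunk 3: at line 2 remove [jrt,zvp,yjnol] add [ldwas] -> 7 lines: elql hzrv tkn ldwas fsb rbau fepcp
Hunk 4: at line 1 remove [tkn,ldwas,fsb] add [knycn] -> 5 lines: elql hzrv knycn rbau fepcp
Hunk 5: at line 2 remove [knycn] add [exjtq] -> 5 lines: elql hzrv exjtq rbau fepcp
Hunk 6: at line 1 remove [exjtq] add [mdx,qdd,iqvah] -> 7 lines: elql hzrv mdx qdd iqvah rbau fepcp
Final line 6: rbau

Answer: rbau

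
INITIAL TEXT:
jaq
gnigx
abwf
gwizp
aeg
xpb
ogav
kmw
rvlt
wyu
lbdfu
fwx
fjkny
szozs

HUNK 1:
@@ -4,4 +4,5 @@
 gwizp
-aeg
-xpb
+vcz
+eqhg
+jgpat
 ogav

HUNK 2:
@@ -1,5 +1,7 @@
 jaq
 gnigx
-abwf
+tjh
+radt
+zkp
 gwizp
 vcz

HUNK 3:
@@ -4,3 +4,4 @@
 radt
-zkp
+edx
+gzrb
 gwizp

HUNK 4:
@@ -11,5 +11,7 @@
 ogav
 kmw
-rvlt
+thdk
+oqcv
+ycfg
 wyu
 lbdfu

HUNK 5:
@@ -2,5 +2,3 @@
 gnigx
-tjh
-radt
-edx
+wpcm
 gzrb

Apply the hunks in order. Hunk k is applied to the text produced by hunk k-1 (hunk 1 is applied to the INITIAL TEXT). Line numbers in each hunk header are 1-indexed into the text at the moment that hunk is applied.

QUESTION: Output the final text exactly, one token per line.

Hunk 1: at line 4 remove [aeg,xpb] add [vcz,eqhg,jgpat] -> 15 lines: jaq gnigx abwf gwizp vcz eqhg jgpat ogav kmw rvlt wyu lbdfu fwx fjkny szozs
Hunk 2: at line 1 remove [abwf] add [tjh,radt,zkp] -> 17 lines: jaq gnigx tjh radt zkp gwizp vcz eqhg jgpat ogav kmw rvlt wyu lbdfu fwx fjkny szozs
Hunk 3: at line 4 remove [zkp] add [edx,gzrb] -> 18 lines: jaq gnigx tjh radt edx gzrb gwizp vcz eqhg jgpat ogav kmw rvlt wyu lbdfu fwx fjkny szozs
Hunk 4: at line 11 remove [rvlt] add [thdk,oqcv,ycfg] -> 20 lines: jaq gnigx tjh radt edx gzrb gwizp vcz eqhg jgpat ogav kmw thdk oqcv ycfg wyu lbdfu fwx fjkny szozs
Hunk 5: at line 2 remove [tjh,radt,edx] add [wpcm] -> 18 lines: jaq gnigx wpcm gzrb gwizp vcz eqhg jgpat ogav kmw thdk oqcv ycfg wyu lbdfu fwx fjkny szozs

Answer: jaq
gnigx
wpcm
gzrb
gwizp
vcz
eqhg
jgpat
ogav
kmw
thdk
oqcv
ycfg
wyu
lbdfu
fwx
fjkny
szozs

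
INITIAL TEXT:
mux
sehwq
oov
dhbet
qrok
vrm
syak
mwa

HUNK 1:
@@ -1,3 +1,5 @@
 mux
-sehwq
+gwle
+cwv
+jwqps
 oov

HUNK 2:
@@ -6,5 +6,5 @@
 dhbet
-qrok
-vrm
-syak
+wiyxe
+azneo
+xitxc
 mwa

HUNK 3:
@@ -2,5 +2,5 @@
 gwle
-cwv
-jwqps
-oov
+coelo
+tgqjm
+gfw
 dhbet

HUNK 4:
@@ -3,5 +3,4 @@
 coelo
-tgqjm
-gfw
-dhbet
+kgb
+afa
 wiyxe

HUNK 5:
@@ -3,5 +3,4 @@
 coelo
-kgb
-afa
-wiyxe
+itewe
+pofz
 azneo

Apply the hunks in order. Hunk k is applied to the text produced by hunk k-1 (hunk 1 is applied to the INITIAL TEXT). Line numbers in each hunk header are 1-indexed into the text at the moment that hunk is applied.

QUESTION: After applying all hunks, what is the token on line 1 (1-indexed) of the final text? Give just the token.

Hunk 1: at line 1 remove [sehwq] add [gwle,cwv,jwqps] -> 10 lines: mux gwle cwv jwqps oov dhbet qrok vrm syak mwa
Hunk 2: at line 6 remove [qrok,vrm,syak] add [wiyxe,azneo,xitxc] -> 10 lines: mux gwle cwv jwqps oov dhbet wiyxe azneo xitxc mwa
Hunk 3: at line 2 remove [cwv,jwqps,oov] add [coelo,tgqjm,gfw] -> 10 lines: mux gwle coelo tgqjm gfw dhbet wiyxe azneo xitxc mwa
Hunk 4: at line 3 remove [tgqjm,gfw,dhbet] add [kgb,afa] -> 9 lines: mux gwle coelo kgb afa wiyxe azneo xitxc mwa
Hunk 5: at line 3 remove [kgb,afa,wiyxe] add [itewe,pofz] -> 8 lines: mux gwle coelo itewe pofz azneo xitxc mwa
Final line 1: mux

Answer: mux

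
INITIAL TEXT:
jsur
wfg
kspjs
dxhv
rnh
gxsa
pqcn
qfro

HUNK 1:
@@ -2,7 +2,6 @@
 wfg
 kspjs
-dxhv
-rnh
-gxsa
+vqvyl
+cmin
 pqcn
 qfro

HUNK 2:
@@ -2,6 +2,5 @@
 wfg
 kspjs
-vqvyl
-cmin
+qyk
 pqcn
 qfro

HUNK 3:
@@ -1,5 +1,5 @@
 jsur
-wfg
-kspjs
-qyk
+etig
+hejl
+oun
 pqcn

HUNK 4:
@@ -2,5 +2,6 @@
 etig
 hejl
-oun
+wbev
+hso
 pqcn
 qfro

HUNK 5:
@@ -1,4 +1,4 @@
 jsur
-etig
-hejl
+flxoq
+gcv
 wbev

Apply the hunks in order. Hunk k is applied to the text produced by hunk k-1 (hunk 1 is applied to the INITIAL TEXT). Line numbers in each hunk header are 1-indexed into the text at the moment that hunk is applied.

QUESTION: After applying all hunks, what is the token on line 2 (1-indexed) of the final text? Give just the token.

Answer: flxoq

Derivation:
Hunk 1: at line 2 remove [dxhv,rnh,gxsa] add [vqvyl,cmin] -> 7 lines: jsur wfg kspjs vqvyl cmin pqcn qfro
Hunk 2: at line 2 remove [vqvyl,cmin] add [qyk] -> 6 lines: jsur wfg kspjs qyk pqcn qfro
Hunk 3: at line 1 remove [wfg,kspjs,qyk] add [etig,hejl,oun] -> 6 lines: jsur etig hejl oun pqcn qfro
Hunk 4: at line 2 remove [oun] add [wbev,hso] -> 7 lines: jsur etig hejl wbev hso pqcn qfro
Hunk 5: at line 1 remove [etig,hejl] add [flxoq,gcv] -> 7 lines: jsur flxoq gcv wbev hso pqcn qfro
Final line 2: flxoq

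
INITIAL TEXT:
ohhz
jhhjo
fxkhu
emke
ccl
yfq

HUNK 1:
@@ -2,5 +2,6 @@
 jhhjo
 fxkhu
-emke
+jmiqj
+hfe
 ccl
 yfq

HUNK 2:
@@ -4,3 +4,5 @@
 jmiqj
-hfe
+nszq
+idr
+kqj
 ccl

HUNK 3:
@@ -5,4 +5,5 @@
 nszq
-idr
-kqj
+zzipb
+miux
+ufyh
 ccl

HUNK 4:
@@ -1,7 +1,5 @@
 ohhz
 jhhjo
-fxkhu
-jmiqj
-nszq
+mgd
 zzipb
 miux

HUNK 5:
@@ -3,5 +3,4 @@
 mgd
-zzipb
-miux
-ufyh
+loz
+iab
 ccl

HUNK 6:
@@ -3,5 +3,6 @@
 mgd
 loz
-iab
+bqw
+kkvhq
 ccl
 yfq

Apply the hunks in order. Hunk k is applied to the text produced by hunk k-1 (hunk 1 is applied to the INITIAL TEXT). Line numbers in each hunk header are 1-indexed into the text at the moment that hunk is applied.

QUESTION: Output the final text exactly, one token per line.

Hunk 1: at line 2 remove [emke] add [jmiqj,hfe] -> 7 lines: ohhz jhhjo fxkhu jmiqj hfe ccl yfq
Hunk 2: at line 4 remove [hfe] add [nszq,idr,kqj] -> 9 lines: ohhz jhhjo fxkhu jmiqj nszq idr kqj ccl yfq
Hunk 3: at line 5 remove [idr,kqj] add [zzipb,miux,ufyh] -> 10 lines: ohhz jhhjo fxkhu jmiqj nszq zzipb miux ufyh ccl yfq
Hunk 4: at line 1 remove [fxkhu,jmiqj,nszq] add [mgd] -> 8 lines: ohhz jhhjo mgd zzipb miux ufyh ccl yfq
Hunk 5: at line 3 remove [zzipb,miux,ufyh] add [loz,iab] -> 7 lines: ohhz jhhjo mgd loz iab ccl yfq
Hunk 6: at line 3 remove [iab] add [bqw,kkvhq] -> 8 lines: ohhz jhhjo mgd loz bqw kkvhq ccl yfq

Answer: ohhz
jhhjo
mgd
loz
bqw
kkvhq
ccl
yfq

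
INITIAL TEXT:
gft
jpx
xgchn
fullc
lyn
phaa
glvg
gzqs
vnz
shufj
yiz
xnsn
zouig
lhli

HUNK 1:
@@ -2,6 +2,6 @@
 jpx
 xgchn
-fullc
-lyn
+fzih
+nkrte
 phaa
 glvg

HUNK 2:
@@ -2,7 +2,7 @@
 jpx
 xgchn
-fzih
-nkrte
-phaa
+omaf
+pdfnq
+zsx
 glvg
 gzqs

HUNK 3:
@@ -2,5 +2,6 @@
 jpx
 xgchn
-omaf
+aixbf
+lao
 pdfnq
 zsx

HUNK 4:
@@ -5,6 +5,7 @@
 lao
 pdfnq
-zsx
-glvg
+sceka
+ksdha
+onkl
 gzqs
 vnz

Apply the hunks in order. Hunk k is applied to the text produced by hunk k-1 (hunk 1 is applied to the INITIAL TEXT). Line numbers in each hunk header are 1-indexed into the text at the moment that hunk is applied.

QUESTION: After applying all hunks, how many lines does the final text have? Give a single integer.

Hunk 1: at line 2 remove [fullc,lyn] add [fzih,nkrte] -> 14 lines: gft jpx xgchn fzih nkrte phaa glvg gzqs vnz shufj yiz xnsn zouig lhli
Hunk 2: at line 2 remove [fzih,nkrte,phaa] add [omaf,pdfnq,zsx] -> 14 lines: gft jpx xgchn omaf pdfnq zsx glvg gzqs vnz shufj yiz xnsn zouig lhli
Hunk 3: at line 2 remove [omaf] add [aixbf,lao] -> 15 lines: gft jpx xgchn aixbf lao pdfnq zsx glvg gzqs vnz shufj yiz xnsn zouig lhli
Hunk 4: at line 5 remove [zsx,glvg] add [sceka,ksdha,onkl] -> 16 lines: gft jpx xgchn aixbf lao pdfnq sceka ksdha onkl gzqs vnz shufj yiz xnsn zouig lhli
Final line count: 16

Answer: 16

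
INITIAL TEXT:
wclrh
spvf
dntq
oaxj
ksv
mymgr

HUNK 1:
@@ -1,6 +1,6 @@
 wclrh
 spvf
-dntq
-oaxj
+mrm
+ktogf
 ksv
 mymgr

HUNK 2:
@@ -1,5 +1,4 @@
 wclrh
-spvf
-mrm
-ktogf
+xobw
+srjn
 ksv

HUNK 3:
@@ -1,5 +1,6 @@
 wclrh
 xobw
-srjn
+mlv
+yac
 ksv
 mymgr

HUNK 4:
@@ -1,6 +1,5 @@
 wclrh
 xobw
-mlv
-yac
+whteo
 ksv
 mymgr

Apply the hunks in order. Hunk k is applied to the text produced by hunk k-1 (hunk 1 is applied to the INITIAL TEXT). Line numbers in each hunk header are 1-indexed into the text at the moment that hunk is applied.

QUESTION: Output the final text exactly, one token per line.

Hunk 1: at line 1 remove [dntq,oaxj] add [mrm,ktogf] -> 6 lines: wclrh spvf mrm ktogf ksv mymgr
Hunk 2: at line 1 remove [spvf,mrm,ktogf] add [xobw,srjn] -> 5 lines: wclrh xobw srjn ksv mymgr
Hunk 3: at line 1 remove [srjn] add [mlv,yac] -> 6 lines: wclrh xobw mlv yac ksv mymgr
Hunk 4: at line 1 remove [mlv,yac] add [whteo] -> 5 lines: wclrh xobw whteo ksv mymgr

Answer: wclrh
xobw
whteo
ksv
mymgr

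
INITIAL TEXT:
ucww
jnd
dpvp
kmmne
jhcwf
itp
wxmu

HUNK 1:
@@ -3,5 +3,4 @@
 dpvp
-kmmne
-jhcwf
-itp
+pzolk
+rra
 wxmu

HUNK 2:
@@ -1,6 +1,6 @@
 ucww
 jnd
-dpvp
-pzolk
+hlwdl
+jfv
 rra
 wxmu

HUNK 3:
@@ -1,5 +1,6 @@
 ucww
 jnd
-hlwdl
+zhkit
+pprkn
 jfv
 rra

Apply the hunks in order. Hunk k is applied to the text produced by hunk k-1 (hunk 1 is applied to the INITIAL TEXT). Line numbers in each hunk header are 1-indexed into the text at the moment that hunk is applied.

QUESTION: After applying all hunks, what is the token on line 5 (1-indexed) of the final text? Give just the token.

Hunk 1: at line 3 remove [kmmne,jhcwf,itp] add [pzolk,rra] -> 6 lines: ucww jnd dpvp pzolk rra wxmu
Hunk 2: at line 1 remove [dpvp,pzolk] add [hlwdl,jfv] -> 6 lines: ucww jnd hlwdl jfv rra wxmu
Hunk 3: at line 1 remove [hlwdl] add [zhkit,pprkn] -> 7 lines: ucww jnd zhkit pprkn jfv rra wxmu
Final line 5: jfv

Answer: jfv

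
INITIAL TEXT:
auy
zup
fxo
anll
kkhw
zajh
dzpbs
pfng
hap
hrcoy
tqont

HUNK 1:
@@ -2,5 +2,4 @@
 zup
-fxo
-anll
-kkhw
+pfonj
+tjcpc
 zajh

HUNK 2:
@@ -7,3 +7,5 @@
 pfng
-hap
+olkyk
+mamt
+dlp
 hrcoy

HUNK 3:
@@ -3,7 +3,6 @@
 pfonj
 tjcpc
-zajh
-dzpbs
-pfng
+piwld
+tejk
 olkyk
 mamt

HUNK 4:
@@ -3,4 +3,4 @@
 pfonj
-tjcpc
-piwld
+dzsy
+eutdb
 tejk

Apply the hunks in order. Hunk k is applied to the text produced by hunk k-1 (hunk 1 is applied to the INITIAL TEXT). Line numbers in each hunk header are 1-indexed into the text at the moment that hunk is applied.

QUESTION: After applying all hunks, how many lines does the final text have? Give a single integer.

Answer: 11

Derivation:
Hunk 1: at line 2 remove [fxo,anll,kkhw] add [pfonj,tjcpc] -> 10 lines: auy zup pfonj tjcpc zajh dzpbs pfng hap hrcoy tqont
Hunk 2: at line 7 remove [hap] add [olkyk,mamt,dlp] -> 12 lines: auy zup pfonj tjcpc zajh dzpbs pfng olkyk mamt dlp hrcoy tqont
Hunk 3: at line 3 remove [zajh,dzpbs,pfng] add [piwld,tejk] -> 11 lines: auy zup pfonj tjcpc piwld tejk olkyk mamt dlp hrcoy tqont
Hunk 4: at line 3 remove [tjcpc,piwld] add [dzsy,eutdb] -> 11 lines: auy zup pfonj dzsy eutdb tejk olkyk mamt dlp hrcoy tqont
Final line count: 11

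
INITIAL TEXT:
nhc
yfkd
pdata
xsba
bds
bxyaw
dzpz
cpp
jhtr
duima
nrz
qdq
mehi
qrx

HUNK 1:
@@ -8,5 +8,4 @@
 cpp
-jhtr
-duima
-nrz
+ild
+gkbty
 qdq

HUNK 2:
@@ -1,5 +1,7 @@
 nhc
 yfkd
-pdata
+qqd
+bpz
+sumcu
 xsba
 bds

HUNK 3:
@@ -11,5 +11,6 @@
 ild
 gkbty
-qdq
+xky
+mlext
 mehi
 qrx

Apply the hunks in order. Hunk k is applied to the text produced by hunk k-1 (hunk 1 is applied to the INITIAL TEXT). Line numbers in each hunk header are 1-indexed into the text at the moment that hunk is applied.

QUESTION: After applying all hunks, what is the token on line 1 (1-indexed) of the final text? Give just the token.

Hunk 1: at line 8 remove [jhtr,duima,nrz] add [ild,gkbty] -> 13 lines: nhc yfkd pdata xsba bds bxyaw dzpz cpp ild gkbty qdq mehi qrx
Hunk 2: at line 1 remove [pdata] add [qqd,bpz,sumcu] -> 15 lines: nhc yfkd qqd bpz sumcu xsba bds bxyaw dzpz cpp ild gkbty qdq mehi qrx
Hunk 3: at line 11 remove [qdq] add [xky,mlext] -> 16 lines: nhc yfkd qqd bpz sumcu xsba bds bxyaw dzpz cpp ild gkbty xky mlext mehi qrx
Final line 1: nhc

Answer: nhc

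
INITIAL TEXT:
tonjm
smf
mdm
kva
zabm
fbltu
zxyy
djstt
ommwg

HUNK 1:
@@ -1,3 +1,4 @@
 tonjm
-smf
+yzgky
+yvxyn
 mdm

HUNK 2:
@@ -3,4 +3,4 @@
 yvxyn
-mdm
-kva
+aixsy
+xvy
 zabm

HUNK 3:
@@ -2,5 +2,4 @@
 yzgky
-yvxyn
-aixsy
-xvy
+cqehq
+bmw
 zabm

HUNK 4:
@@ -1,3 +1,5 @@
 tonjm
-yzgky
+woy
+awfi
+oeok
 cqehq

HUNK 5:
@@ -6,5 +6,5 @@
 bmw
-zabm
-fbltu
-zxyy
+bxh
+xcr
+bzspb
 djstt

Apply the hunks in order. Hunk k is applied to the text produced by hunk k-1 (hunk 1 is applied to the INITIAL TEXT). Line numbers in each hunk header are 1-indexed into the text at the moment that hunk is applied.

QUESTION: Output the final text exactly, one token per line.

Answer: tonjm
woy
awfi
oeok
cqehq
bmw
bxh
xcr
bzspb
djstt
ommwg

Derivation:
Hunk 1: at line 1 remove [smf] add [yzgky,yvxyn] -> 10 lines: tonjm yzgky yvxyn mdm kva zabm fbltu zxyy djstt ommwg
Hunk 2: at line 3 remove [mdm,kva] add [aixsy,xvy] -> 10 lines: tonjm yzgky yvxyn aixsy xvy zabm fbltu zxyy djstt ommwg
Hunk 3: at line 2 remove [yvxyn,aixsy,xvy] add [cqehq,bmw] -> 9 lines: tonjm yzgky cqehq bmw zabm fbltu zxyy djstt ommwg
Hunk 4: at line 1 remove [yzgky] add [woy,awfi,oeok] -> 11 lines: tonjm woy awfi oeok cqehq bmw zabm fbltu zxyy djstt ommwg
Hunk 5: at line 6 remove [zabm,fbltu,zxyy] add [bxh,xcr,bzspb] -> 11 lines: tonjm woy awfi oeok cqehq bmw bxh xcr bzspb djstt ommwg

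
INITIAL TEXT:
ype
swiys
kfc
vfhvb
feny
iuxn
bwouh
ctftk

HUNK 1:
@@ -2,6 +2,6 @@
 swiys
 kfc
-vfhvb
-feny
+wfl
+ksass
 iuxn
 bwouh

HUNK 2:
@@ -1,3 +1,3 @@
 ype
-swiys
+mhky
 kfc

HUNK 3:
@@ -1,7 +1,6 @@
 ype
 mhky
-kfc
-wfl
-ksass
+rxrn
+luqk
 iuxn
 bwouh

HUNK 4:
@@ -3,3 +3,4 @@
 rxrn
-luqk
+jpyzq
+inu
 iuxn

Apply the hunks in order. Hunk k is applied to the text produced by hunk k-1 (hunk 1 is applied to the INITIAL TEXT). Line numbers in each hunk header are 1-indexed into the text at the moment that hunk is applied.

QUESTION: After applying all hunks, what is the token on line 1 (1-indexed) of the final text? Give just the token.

Hunk 1: at line 2 remove [vfhvb,feny] add [wfl,ksass] -> 8 lines: ype swiys kfc wfl ksass iuxn bwouh ctftk
Hunk 2: at line 1 remove [swiys] add [mhky] -> 8 lines: ype mhky kfc wfl ksass iuxn bwouh ctftk
Hunk 3: at line 1 remove [kfc,wfl,ksass] add [rxrn,luqk] -> 7 lines: ype mhky rxrn luqk iuxn bwouh ctftk
Hunk 4: at line 3 remove [luqk] add [jpyzq,inu] -> 8 lines: ype mhky rxrn jpyzq inu iuxn bwouh ctftk
Final line 1: ype

Answer: ype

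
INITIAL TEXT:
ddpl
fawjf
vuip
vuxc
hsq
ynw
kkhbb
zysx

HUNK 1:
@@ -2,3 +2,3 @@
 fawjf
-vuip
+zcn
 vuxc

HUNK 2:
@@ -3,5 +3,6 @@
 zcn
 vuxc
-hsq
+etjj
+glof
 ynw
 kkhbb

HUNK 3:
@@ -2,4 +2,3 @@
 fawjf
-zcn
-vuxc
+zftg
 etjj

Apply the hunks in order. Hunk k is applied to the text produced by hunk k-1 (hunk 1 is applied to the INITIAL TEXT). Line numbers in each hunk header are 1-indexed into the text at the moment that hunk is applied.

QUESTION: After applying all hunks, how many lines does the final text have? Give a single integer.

Hunk 1: at line 2 remove [vuip] add [zcn] -> 8 lines: ddpl fawjf zcn vuxc hsq ynw kkhbb zysx
Hunk 2: at line 3 remove [hsq] add [etjj,glof] -> 9 lines: ddpl fawjf zcn vuxc etjj glof ynw kkhbb zysx
Hunk 3: at line 2 remove [zcn,vuxc] add [zftg] -> 8 lines: ddpl fawjf zftg etjj glof ynw kkhbb zysx
Final line count: 8

Answer: 8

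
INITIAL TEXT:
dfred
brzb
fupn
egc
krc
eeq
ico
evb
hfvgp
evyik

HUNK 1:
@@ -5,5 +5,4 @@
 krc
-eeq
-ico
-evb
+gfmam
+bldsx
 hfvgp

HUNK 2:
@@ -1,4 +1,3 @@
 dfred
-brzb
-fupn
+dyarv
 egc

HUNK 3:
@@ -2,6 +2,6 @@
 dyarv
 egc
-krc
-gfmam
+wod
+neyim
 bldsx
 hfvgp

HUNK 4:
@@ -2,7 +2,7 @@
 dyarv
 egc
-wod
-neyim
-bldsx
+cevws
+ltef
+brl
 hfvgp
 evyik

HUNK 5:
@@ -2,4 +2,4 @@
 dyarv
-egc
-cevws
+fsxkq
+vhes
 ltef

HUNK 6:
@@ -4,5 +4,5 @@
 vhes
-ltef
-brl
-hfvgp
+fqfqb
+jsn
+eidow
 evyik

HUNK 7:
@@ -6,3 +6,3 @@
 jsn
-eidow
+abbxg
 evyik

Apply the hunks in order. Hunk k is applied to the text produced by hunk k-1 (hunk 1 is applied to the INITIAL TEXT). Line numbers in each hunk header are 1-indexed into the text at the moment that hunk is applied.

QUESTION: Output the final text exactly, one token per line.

Hunk 1: at line 5 remove [eeq,ico,evb] add [gfmam,bldsx] -> 9 lines: dfred brzb fupn egc krc gfmam bldsx hfvgp evyik
Hunk 2: at line 1 remove [brzb,fupn] add [dyarv] -> 8 lines: dfred dyarv egc krc gfmam bldsx hfvgp evyik
Hunk 3: at line 2 remove [krc,gfmam] add [wod,neyim] -> 8 lines: dfred dyarv egc wod neyim bldsx hfvgp evyik
Hunk 4: at line 2 remove [wod,neyim,bldsx] add [cevws,ltef,brl] -> 8 lines: dfred dyarv egc cevws ltef brl hfvgp evyik
Hunk 5: at line 2 remove [egc,cevws] add [fsxkq,vhes] -> 8 lines: dfred dyarv fsxkq vhes ltef brl hfvgp evyik
Hunk 6: at line 4 remove [ltef,brl,hfvgp] add [fqfqb,jsn,eidow] -> 8 lines: dfred dyarv fsxkq vhes fqfqb jsn eidow evyik
Hunk 7: at line 6 remove [eidow] add [abbxg] -> 8 lines: dfred dyarv fsxkq vhes fqfqb jsn abbxg evyik

Answer: dfred
dyarv
fsxkq
vhes
fqfqb
jsn
abbxg
evyik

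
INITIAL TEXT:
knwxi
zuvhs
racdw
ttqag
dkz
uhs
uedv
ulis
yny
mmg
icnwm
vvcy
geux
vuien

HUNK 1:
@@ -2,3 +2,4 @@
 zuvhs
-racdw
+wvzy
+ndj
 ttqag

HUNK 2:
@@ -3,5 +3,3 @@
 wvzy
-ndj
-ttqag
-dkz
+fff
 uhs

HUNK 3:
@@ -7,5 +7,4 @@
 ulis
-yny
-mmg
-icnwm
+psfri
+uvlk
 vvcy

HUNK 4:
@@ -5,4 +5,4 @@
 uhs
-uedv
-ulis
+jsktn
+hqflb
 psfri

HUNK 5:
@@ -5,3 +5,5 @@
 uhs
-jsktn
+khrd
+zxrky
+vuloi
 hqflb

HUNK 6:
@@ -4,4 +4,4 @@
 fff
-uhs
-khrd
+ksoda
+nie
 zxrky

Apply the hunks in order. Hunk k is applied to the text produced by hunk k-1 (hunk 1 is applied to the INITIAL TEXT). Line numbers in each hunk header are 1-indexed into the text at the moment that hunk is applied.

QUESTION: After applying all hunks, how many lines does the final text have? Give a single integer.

Answer: 14

Derivation:
Hunk 1: at line 2 remove [racdw] add [wvzy,ndj] -> 15 lines: knwxi zuvhs wvzy ndj ttqag dkz uhs uedv ulis yny mmg icnwm vvcy geux vuien
Hunk 2: at line 3 remove [ndj,ttqag,dkz] add [fff] -> 13 lines: knwxi zuvhs wvzy fff uhs uedv ulis yny mmg icnwm vvcy geux vuien
Hunk 3: at line 7 remove [yny,mmg,icnwm] add [psfri,uvlk] -> 12 lines: knwxi zuvhs wvzy fff uhs uedv ulis psfri uvlk vvcy geux vuien
Hunk 4: at line 5 remove [uedv,ulis] add [jsktn,hqflb] -> 12 lines: knwxi zuvhs wvzy fff uhs jsktn hqflb psfri uvlk vvcy geux vuien
Hunk 5: at line 5 remove [jsktn] add [khrd,zxrky,vuloi] -> 14 lines: knwxi zuvhs wvzy fff uhs khrd zxrky vuloi hqflb psfri uvlk vvcy geux vuien
Hunk 6: at line 4 remove [uhs,khrd] add [ksoda,nie] -> 14 lines: knwxi zuvhs wvzy fff ksoda nie zxrky vuloi hqflb psfri uvlk vvcy geux vuien
Final line count: 14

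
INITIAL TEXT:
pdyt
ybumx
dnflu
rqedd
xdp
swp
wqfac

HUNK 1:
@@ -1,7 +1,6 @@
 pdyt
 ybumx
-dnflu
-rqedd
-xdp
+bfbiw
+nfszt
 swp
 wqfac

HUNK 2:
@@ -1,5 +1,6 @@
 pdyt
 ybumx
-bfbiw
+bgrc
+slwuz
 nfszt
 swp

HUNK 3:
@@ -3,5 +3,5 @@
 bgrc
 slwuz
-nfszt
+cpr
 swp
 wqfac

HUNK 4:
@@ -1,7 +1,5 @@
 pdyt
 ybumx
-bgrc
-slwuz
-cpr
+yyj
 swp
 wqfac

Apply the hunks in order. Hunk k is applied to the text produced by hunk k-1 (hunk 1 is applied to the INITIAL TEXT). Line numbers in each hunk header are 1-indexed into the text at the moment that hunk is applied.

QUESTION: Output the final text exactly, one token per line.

Answer: pdyt
ybumx
yyj
swp
wqfac

Derivation:
Hunk 1: at line 1 remove [dnflu,rqedd,xdp] add [bfbiw,nfszt] -> 6 lines: pdyt ybumx bfbiw nfszt swp wqfac
Hunk 2: at line 1 remove [bfbiw] add [bgrc,slwuz] -> 7 lines: pdyt ybumx bgrc slwuz nfszt swp wqfac
Hunk 3: at line 3 remove [nfszt] add [cpr] -> 7 lines: pdyt ybumx bgrc slwuz cpr swp wqfac
Hunk 4: at line 1 remove [bgrc,slwuz,cpr] add [yyj] -> 5 lines: pdyt ybumx yyj swp wqfac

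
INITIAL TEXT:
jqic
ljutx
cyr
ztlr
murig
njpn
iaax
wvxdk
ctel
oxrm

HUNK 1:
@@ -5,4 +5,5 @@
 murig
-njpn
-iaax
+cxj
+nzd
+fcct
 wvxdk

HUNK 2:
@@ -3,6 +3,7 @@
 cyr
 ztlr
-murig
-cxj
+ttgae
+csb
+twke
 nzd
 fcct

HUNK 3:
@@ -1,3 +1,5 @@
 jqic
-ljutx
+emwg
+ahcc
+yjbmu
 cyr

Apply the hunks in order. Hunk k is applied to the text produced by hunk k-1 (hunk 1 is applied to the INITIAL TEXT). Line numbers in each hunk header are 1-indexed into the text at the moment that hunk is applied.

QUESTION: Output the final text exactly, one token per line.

Answer: jqic
emwg
ahcc
yjbmu
cyr
ztlr
ttgae
csb
twke
nzd
fcct
wvxdk
ctel
oxrm

Derivation:
Hunk 1: at line 5 remove [njpn,iaax] add [cxj,nzd,fcct] -> 11 lines: jqic ljutx cyr ztlr murig cxj nzd fcct wvxdk ctel oxrm
Hunk 2: at line 3 remove [murig,cxj] add [ttgae,csb,twke] -> 12 lines: jqic ljutx cyr ztlr ttgae csb twke nzd fcct wvxdk ctel oxrm
Hunk 3: at line 1 remove [ljutx] add [emwg,ahcc,yjbmu] -> 14 lines: jqic emwg ahcc yjbmu cyr ztlr ttgae csb twke nzd fcct wvxdk ctel oxrm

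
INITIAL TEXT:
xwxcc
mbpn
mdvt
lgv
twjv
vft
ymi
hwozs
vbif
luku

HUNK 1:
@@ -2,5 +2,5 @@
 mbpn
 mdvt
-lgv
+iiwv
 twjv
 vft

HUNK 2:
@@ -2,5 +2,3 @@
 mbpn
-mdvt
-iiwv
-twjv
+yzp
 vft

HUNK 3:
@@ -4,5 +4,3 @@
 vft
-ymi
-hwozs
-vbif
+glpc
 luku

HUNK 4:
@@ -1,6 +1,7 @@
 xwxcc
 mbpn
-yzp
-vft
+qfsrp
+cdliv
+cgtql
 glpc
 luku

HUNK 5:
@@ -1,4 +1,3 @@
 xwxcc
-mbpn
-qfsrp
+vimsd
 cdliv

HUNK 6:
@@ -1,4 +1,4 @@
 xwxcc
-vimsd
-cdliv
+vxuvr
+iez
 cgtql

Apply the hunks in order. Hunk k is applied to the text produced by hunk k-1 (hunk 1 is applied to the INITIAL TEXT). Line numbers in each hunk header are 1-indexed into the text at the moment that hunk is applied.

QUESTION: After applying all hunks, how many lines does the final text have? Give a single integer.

Answer: 6

Derivation:
Hunk 1: at line 2 remove [lgv] add [iiwv] -> 10 lines: xwxcc mbpn mdvt iiwv twjv vft ymi hwozs vbif luku
Hunk 2: at line 2 remove [mdvt,iiwv,twjv] add [yzp] -> 8 lines: xwxcc mbpn yzp vft ymi hwozs vbif luku
Hunk 3: at line 4 remove [ymi,hwozs,vbif] add [glpc] -> 6 lines: xwxcc mbpn yzp vft glpc luku
Hunk 4: at line 1 remove [yzp,vft] add [qfsrp,cdliv,cgtql] -> 7 lines: xwxcc mbpn qfsrp cdliv cgtql glpc luku
Hunk 5: at line 1 remove [mbpn,qfsrp] add [vimsd] -> 6 lines: xwxcc vimsd cdliv cgtql glpc luku
Hunk 6: at line 1 remove [vimsd,cdliv] add [vxuvr,iez] -> 6 lines: xwxcc vxuvr iez cgtql glpc luku
Final line count: 6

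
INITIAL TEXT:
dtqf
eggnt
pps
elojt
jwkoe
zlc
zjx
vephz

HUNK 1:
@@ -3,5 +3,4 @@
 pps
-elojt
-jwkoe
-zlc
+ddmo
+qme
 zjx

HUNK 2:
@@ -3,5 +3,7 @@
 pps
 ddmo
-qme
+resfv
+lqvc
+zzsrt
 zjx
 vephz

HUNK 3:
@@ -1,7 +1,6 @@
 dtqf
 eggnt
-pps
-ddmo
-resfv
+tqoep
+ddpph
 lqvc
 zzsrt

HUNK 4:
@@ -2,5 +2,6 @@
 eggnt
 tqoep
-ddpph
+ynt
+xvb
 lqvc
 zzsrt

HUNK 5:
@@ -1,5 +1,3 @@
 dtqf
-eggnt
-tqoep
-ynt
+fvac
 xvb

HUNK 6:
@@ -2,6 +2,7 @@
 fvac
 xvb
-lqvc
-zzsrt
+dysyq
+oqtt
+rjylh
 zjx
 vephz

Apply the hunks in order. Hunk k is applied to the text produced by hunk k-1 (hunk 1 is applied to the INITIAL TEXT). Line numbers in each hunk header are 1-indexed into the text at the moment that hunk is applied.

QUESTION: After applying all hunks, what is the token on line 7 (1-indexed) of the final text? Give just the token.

Hunk 1: at line 3 remove [elojt,jwkoe,zlc] add [ddmo,qme] -> 7 lines: dtqf eggnt pps ddmo qme zjx vephz
Hunk 2: at line 3 remove [qme] add [resfv,lqvc,zzsrt] -> 9 lines: dtqf eggnt pps ddmo resfv lqvc zzsrt zjx vephz
Hunk 3: at line 1 remove [pps,ddmo,resfv] add [tqoep,ddpph] -> 8 lines: dtqf eggnt tqoep ddpph lqvc zzsrt zjx vephz
Hunk 4: at line 2 remove [ddpph] add [ynt,xvb] -> 9 lines: dtqf eggnt tqoep ynt xvb lqvc zzsrt zjx vephz
Hunk 5: at line 1 remove [eggnt,tqoep,ynt] add [fvac] -> 7 lines: dtqf fvac xvb lqvc zzsrt zjx vephz
Hunk 6: at line 2 remove [lqvc,zzsrt] add [dysyq,oqtt,rjylh] -> 8 lines: dtqf fvac xvb dysyq oqtt rjylh zjx vephz
Final line 7: zjx

Answer: zjx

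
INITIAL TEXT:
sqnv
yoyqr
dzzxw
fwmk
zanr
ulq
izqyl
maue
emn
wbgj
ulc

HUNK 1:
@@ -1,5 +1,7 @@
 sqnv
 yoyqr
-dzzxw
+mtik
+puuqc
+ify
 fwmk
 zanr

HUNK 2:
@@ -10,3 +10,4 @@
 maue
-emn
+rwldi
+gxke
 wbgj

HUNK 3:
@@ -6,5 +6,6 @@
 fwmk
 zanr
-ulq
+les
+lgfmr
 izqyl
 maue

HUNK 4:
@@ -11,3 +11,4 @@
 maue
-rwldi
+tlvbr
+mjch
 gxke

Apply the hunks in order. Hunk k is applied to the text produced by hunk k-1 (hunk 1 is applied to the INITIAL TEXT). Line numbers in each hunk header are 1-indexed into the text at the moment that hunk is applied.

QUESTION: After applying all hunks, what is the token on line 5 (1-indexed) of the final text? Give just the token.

Hunk 1: at line 1 remove [dzzxw] add [mtik,puuqc,ify] -> 13 lines: sqnv yoyqr mtik puuqc ify fwmk zanr ulq izqyl maue emn wbgj ulc
Hunk 2: at line 10 remove [emn] add [rwldi,gxke] -> 14 lines: sqnv yoyqr mtik puuqc ify fwmk zanr ulq izqyl maue rwldi gxke wbgj ulc
Hunk 3: at line 6 remove [ulq] add [les,lgfmr] -> 15 lines: sqnv yoyqr mtik puuqc ify fwmk zanr les lgfmr izqyl maue rwldi gxke wbgj ulc
Hunk 4: at line 11 remove [rwldi] add [tlvbr,mjch] -> 16 lines: sqnv yoyqr mtik puuqc ify fwmk zanr les lgfmr izqyl maue tlvbr mjch gxke wbgj ulc
Final line 5: ify

Answer: ify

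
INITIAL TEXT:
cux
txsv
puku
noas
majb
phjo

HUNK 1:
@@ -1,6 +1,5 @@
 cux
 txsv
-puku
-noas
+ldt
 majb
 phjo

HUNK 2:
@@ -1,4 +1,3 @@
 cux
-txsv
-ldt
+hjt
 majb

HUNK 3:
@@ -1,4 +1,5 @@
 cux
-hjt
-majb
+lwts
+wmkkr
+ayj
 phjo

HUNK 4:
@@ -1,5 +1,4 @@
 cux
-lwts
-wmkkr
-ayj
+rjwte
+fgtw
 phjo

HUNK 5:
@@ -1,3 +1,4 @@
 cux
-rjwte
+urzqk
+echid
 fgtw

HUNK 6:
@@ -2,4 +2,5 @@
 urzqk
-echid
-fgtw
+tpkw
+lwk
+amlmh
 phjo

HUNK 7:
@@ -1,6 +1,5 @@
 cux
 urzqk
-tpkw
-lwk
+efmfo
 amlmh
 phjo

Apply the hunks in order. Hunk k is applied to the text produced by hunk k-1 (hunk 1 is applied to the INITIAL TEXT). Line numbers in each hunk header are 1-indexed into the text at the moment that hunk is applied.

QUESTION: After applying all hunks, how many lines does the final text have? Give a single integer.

Answer: 5

Derivation:
Hunk 1: at line 1 remove [puku,noas] add [ldt] -> 5 lines: cux txsv ldt majb phjo
Hunk 2: at line 1 remove [txsv,ldt] add [hjt] -> 4 lines: cux hjt majb phjo
Hunk 3: at line 1 remove [hjt,majb] add [lwts,wmkkr,ayj] -> 5 lines: cux lwts wmkkr ayj phjo
Hunk 4: at line 1 remove [lwts,wmkkr,ayj] add [rjwte,fgtw] -> 4 lines: cux rjwte fgtw phjo
Hunk 5: at line 1 remove [rjwte] add [urzqk,echid] -> 5 lines: cux urzqk echid fgtw phjo
Hunk 6: at line 2 remove [echid,fgtw] add [tpkw,lwk,amlmh] -> 6 lines: cux urzqk tpkw lwk amlmh phjo
Hunk 7: at line 1 remove [tpkw,lwk] add [efmfo] -> 5 lines: cux urzqk efmfo amlmh phjo
Final line count: 5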